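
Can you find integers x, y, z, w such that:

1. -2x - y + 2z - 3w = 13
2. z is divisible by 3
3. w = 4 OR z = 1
Yes

Take x = -10, y = 1, z = 3, w = 4. Substituting into each constraint:
  (1) -2(-10) + (-1) + 2(3) - 3(4) = 13 ✓
  (2) 3 = 3 × 1, remainder 0 ✓
  (3) w = 4, target 4 ✓ (first branch holds)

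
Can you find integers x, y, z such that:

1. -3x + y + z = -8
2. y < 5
Yes

Take x = 0, y = -8, z = 0. Substituting into each constraint:
  (1) -3(0) + (-8) + 0 = -8 ✓
  (2) -8 < 5 ✓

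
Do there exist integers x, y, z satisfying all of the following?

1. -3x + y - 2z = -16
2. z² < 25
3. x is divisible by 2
Yes

Take x = 0, y = -16, z = 0. Substituting into each constraint:
  (1) -3(0) + (-16) - 2(0) = -16 ✓
  (2) z² = (0)² = 0, and 0 < 25 ✓
  (3) 0 = 2 × 0, remainder 0 ✓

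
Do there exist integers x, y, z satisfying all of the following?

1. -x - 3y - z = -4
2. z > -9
Yes

Take x = 0, y = 0, z = 4. Substituting into each constraint:
  (1) 0 - 3(0) + (-4) = -4 ✓
  (2) 4 > -9 ✓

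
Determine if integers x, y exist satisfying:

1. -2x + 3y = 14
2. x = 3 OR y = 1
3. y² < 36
No

A contradictory subset is {-2x + 3y = 14, x = 3 OR y = 1}. No integer assignment can satisfy these jointly:

  - -2x + 3y = 14: is a linear equation tying the variables together
  - x = 3 OR y = 1: forces a choice: either x = 3 or y = 1

Split on the disjunction (x = 3 OR y = 1):
  • If x = 3: with x = 3, every remaining term of the linear equation is divisible by 3, so the left side is ≡ 0 (mod 3); but the right side 20 ≡ 2 (mod 3). No integers can satisfy it.
  • If y = 1: with y = 1, every remaining term of the linear equation is divisible by 2, so the left side is ≡ 0 (mod 2); but the right side 11 ≡ 1 (mod 2). No integers can satisfy it.
Both branches are infeasible, so the system has no integer solution.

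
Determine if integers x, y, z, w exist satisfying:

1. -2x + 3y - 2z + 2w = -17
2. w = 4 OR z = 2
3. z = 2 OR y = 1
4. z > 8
Yes

Take x = 5, y = 1, z = 9, w = 4. Substituting into each constraint:
  (1) -2(5) + 3(1) - 2(9) + 2(4) = -17 ✓
  (2) w = 4, target 4 ✓ (first branch holds)
  (3) y = 1, target 1 ✓ (second branch holds)
  (4) 9 > 8 ✓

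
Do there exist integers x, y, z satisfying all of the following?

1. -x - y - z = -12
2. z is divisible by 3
Yes

Take x = 0, y = 12, z = 0. Substituting into each constraint:
  (1) 0 + (-12) + 0 = -12 ✓
  (2) 0 = 3 × 0, remainder 0 ✓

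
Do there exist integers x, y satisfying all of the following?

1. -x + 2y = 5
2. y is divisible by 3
Yes

Take x = -5, y = 0. Substituting into each constraint:
  (1) 5 + 2(0) = 5 ✓
  (2) 0 = 3 × 0, remainder 0 ✓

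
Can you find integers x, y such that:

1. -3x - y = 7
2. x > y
Yes

Take x = 0, y = -7. Substituting into each constraint:
  (1) -3(0) + 7 = 7 ✓
  (2) 0 > -7 ✓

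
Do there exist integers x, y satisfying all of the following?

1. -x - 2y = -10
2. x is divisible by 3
Yes

Take x = 0, y = 5. Substituting into each constraint:
  (1) 0 - 2(5) = -10 ✓
  (2) 0 = 3 × 0, remainder 0 ✓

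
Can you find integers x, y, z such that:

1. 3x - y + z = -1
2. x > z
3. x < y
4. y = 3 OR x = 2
Yes

Take x = 1, y = 3, z = -1. Substituting into each constraint:
  (1) 3(1) + (-3) + (-1) = -1 ✓
  (2) 1 > -1 ✓
  (3) 1 < 3 ✓
  (4) y = 3, target 3 ✓ (first branch holds)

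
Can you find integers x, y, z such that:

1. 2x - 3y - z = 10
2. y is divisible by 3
Yes

Take x = 0, y = 0, z = -10. Substituting into each constraint:
  (1) 2(0) - 3(0) + 10 = 10 ✓
  (2) 0 = 3 × 0, remainder 0 ✓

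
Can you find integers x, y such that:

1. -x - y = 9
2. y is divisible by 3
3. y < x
Yes

Take x = -3, y = -6. Substituting into each constraint:
  (1) 3 + 6 = 9 ✓
  (2) -6 = 3 × -2, remainder 0 ✓
  (3) -6 < -3 ✓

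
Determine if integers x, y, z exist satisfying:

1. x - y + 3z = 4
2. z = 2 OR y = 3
Yes

Take x = 1, y = 3, z = 2. Substituting into each constraint:
  (1) 1 + (-3) + 3(2) = 4 ✓
  (2) z = 2, target 2 ✓ (first branch holds)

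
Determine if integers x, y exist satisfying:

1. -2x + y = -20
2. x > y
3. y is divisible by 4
Yes

Take x = 10, y = 0. Substituting into each constraint:
  (1) -2(10) + 0 = -20 ✓
  (2) 10 > 0 ✓
  (3) 0 = 4 × 0, remainder 0 ✓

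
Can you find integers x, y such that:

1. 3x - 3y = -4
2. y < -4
No

Even the single constraint (3x - 3y = -4) is infeasible over the integers.

  - 3x - 3y = -4: every term on the left is divisible by 3, so the LHS ≡ 0 (mod 3), but the RHS -4 is not — no integer solution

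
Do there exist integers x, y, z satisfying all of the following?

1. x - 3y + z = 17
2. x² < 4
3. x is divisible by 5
Yes

Take x = 0, y = -5, z = 2. Substituting into each constraint:
  (1) 0 - 3(-5) + 2 = 17 ✓
  (2) x² = (0)² = 0, and 0 < 4 ✓
  (3) 0 = 5 × 0, remainder 0 ✓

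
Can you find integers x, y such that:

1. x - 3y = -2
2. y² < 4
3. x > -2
Yes

Take x = 1, y = 1. Substituting into each constraint:
  (1) 1 - 3(1) = -2 ✓
  (2) y² = (1)² = 1, and 1 < 4 ✓
  (3) 1 > -2 ✓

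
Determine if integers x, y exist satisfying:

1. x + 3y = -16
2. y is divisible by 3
Yes

Take x = -16, y = 0. Substituting into each constraint:
  (1) (-16) + 3(0) = -16 ✓
  (2) 0 = 3 × 0, remainder 0 ✓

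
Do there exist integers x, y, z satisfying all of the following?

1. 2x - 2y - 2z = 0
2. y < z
Yes

Take x = 1, y = 0, z = 1. Substituting into each constraint:
  (1) 2(1) - 2(0) - 2(1) = 0 ✓
  (2) 0 < 1 ✓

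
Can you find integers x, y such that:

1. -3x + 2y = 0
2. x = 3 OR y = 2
No

The full constraint system is jointly infeasible over the integers. Each constraint and what it forces:

  - -3x + 2y = 0: is a linear equation tying the variables together
  - x = 3 OR y = 2: forces a choice: either x = 3 or y = 2

Split on the disjunction (x = 3 OR y = 2):
  • If x = 3: with x = 3, every remaining term of the linear equation is divisible by 2, so the left side is ≡ 0 (mod 2); but the right side 9 ≡ 1 (mod 2). No integers can satisfy it.
  • If y = 2: with y = 2, every remaining term of the linear equation is divisible by 3, so the left side is ≡ 0 (mod 3); but the right side -4 ≡ 2 (mod 3). No integers can satisfy it.
Both branches are infeasible, so the system has no integer solution.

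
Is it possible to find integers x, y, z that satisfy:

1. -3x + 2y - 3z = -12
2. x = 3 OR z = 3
Yes

Take x = -1, y = -3, z = 3. Substituting into each constraint:
  (1) -3(-1) + 2(-3) - 3(3) = -12 ✓
  (2) z = 3, target 3 ✓ (second branch holds)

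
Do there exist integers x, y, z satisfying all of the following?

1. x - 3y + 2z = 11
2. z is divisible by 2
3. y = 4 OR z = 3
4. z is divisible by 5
Yes

Take x = 23, y = 4, z = 0. Substituting into each constraint:
  (1) 23 - 3(4) + 2(0) = 11 ✓
  (2) 0 = 2 × 0, remainder 0 ✓
  (3) y = 4, target 4 ✓ (first branch holds)
  (4) 0 = 5 × 0, remainder 0 ✓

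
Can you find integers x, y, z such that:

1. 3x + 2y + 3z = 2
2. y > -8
Yes

Take x = 0, y = 1, z = 0. Substituting into each constraint:
  (1) 3(0) + 2(1) + 3(0) = 2 ✓
  (2) 1 > -8 ✓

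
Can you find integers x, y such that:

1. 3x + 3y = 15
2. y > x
Yes

Take x = 2, y = 3. Substituting into each constraint:
  (1) 3(2) + 3(3) = 15 ✓
  (2) 3 > 2 ✓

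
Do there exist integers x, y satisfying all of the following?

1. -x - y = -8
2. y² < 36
Yes

Take x = 8, y = 0. Substituting into each constraint:
  (1) (-8) + 0 = -8 ✓
  (2) y² = (0)² = 0, and 0 < 36 ✓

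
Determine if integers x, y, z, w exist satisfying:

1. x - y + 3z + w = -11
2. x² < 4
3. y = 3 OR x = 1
Yes

Take x = 0, y = 3, z = 0, w = -8. Substituting into each constraint:
  (1) 0 + (-3) + 3(0) + (-8) = -11 ✓
  (2) x² = (0)² = 0, and 0 < 4 ✓
  (3) y = 3, target 3 ✓ (first branch holds)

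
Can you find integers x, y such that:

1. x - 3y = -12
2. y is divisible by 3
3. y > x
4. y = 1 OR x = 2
No

A contradictory subset is {x - 3y = -12, y is divisible by 3, y = 1 OR x = 2}. No integer assignment can satisfy these jointly:

  - x - 3y = -12: is a linear equation tying the variables together
  - y is divisible by 3: restricts y to multiples of 3
  - y = 1 OR x = 2: forces a choice: either y = 1 or x = 2

Split on the disjunction (y = 1 OR x = 2):
  • If y = 1: this contradicts the divisibility constraint — 1 is not a multiple of 3.
  • If x = 2: with x = 2, writing y = 3y', every remaining term of the linear equation is divisible by 9, so the left side is ≡ 0 (mod 9); but the right side -14 ≡ 4 (mod 9). No integers can satisfy it.
Both branches are infeasible, so the system has no integer solution.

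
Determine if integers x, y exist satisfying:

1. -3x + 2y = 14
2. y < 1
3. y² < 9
Yes

Take x = -6, y = -2. Substituting into each constraint:
  (1) -3(-6) + 2(-2) = 14 ✓
  (2) -2 < 1 ✓
  (3) y² = (-2)² = 4, and 4 < 9 ✓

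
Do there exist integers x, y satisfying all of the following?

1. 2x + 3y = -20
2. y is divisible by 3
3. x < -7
Yes

Take x = -10, y = 0. Substituting into each constraint:
  (1) 2(-10) + 3(0) = -20 ✓
  (2) 0 = 3 × 0, remainder 0 ✓
  (3) -10 < -7 ✓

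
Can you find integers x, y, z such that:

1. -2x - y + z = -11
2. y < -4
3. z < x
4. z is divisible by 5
Yes

Take x = 8, y = -5, z = 0. Substituting into each constraint:
  (1) -2(8) + 5 + 0 = -11 ✓
  (2) -5 < -4 ✓
  (3) 0 < 8 ✓
  (4) 0 = 5 × 0, remainder 0 ✓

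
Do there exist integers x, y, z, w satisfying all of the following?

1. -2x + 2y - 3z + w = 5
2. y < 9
Yes

Take x = 2, y = 0, z = -3, w = 0. Substituting into each constraint:
  (1) -2(2) + 2(0) - 3(-3) + 0 = 5 ✓
  (2) 0 < 9 ✓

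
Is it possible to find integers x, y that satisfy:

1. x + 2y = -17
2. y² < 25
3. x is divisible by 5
Yes

Take x = -25, y = 4. Substituting into each constraint:
  (1) (-25) + 2(4) = -17 ✓
  (2) y² = (4)² = 16, and 16 < 25 ✓
  (3) -25 = 5 × -5, remainder 0 ✓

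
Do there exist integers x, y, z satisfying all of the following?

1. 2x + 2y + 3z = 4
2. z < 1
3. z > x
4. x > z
No

A contradictory subset is {z > x, x > z}. No integer assignment can satisfy these jointly:

  - z > x: bounds one variable relative to another variable
  - x > z: bounds one variable relative to another variable

Direct contradiction: z > x and x > z cannot both hold.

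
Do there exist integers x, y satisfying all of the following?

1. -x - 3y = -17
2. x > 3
Yes

Take x = 5, y = 4. Substituting into each constraint:
  (1) (-5) - 3(4) = -17 ✓
  (2) 5 > 3 ✓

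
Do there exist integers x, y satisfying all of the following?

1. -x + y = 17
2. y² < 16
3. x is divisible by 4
Yes

Take x = -16, y = 1. Substituting into each constraint:
  (1) 16 + 1 = 17 ✓
  (2) y² = (1)² = 1, and 1 < 16 ✓
  (3) -16 = 4 × -4, remainder 0 ✓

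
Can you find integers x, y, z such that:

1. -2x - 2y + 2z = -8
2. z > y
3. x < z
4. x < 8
Yes

Take x = 5, y = 5, z = 6. Substituting into each constraint:
  (1) -2(5) - 2(5) + 2(6) = -8 ✓
  (2) 6 > 5 ✓
  (3) 5 < 6 ✓
  (4) 5 < 8 ✓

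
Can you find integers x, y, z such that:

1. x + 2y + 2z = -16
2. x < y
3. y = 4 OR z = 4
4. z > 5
Yes

Take x = -36, y = 4, z = 6. Substituting into each constraint:
  (1) (-36) + 2(4) + 2(6) = -16 ✓
  (2) -36 < 4 ✓
  (3) y = 4, target 4 ✓ (first branch holds)
  (4) 6 > 5 ✓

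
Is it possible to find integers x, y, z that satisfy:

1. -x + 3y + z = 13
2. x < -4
Yes

Take x = -13, y = 0, z = 0. Substituting into each constraint:
  (1) 13 + 3(0) + 0 = 13 ✓
  (2) -13 < -4 ✓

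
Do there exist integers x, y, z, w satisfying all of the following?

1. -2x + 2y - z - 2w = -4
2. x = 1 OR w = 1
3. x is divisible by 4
Yes

Take x = 4, y = 3, z = 0, w = 1. Substituting into each constraint:
  (1) -2(4) + 2(3) + 0 - 2(1) = -4 ✓
  (2) w = 1, target 1 ✓ (second branch holds)
  (3) 4 = 4 × 1, remainder 0 ✓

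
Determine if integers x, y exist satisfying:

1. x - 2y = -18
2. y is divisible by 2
Yes

Take x = -18, y = 0. Substituting into each constraint:
  (1) (-18) - 2(0) = -18 ✓
  (2) 0 = 2 × 0, remainder 0 ✓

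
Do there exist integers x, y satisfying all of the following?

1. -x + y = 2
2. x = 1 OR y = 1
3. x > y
No

A contradictory subset is {-x + y = 2, x > y}. No integer assignment can satisfy these jointly:

  - -x + y = 2: is a linear equation tying the variables together
  - x > y: bounds one variable relative to another variable

From the equation, x − y = -2, i.e. x − y = -2; but x > y requires x − y ≥ 1. Contradiction.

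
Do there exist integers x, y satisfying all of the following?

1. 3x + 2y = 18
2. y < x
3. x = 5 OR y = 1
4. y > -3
No

A contradictory subset is {3x + 2y = 18, x = 5 OR y = 1}. No integer assignment can satisfy these jointly:

  - 3x + 2y = 18: is a linear equation tying the variables together
  - x = 5 OR y = 1: forces a choice: either x = 5 or y = 1

Split on the disjunction (x = 5 OR y = 1):
  • If x = 5: with x = 5, every remaining term of the linear equation is divisible by 2, so the left side is ≡ 0 (mod 2); but the right side 3 ≡ 1 (mod 2). No integers can satisfy it.
  • If y = 1: with y = 1, every remaining term of the linear equation is divisible by 3, so the left side is ≡ 0 (mod 3); but the right side 16 ≡ 1 (mod 3). No integers can satisfy it.
Both branches are infeasible, so the system has no integer solution.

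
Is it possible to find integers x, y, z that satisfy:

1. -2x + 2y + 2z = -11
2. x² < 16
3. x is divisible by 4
No

Even the single constraint (-2x + 2y + 2z = -11) is infeasible over the integers.

  - -2x + 2y + 2z = -11: every term on the left is divisible by 2, so the LHS ≡ 0 (mod 2), but the RHS -11 is not — no integer solution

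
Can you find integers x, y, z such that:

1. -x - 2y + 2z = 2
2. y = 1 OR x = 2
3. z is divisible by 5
Yes

Take x = -4, y = 1, z = 0. Substituting into each constraint:
  (1) 4 - 2(1) + 2(0) = 2 ✓
  (2) y = 1, target 1 ✓ (first branch holds)
  (3) 0 = 5 × 0, remainder 0 ✓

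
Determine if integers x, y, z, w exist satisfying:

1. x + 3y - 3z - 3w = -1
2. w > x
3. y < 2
Yes

Take x = 2, y = 0, z = -2, w = 3. Substituting into each constraint:
  (1) 2 + 3(0) - 3(-2) - 3(3) = -1 ✓
  (2) 3 > 2 ✓
  (3) 0 < 2 ✓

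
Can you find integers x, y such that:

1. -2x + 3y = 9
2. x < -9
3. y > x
Yes

Take x = -12, y = -5. Substituting into each constraint:
  (1) -2(-12) + 3(-5) = 9 ✓
  (2) -12 < -9 ✓
  (3) -5 > -12 ✓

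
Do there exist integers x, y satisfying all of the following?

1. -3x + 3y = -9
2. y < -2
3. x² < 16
Yes

Take x = 0, y = -3. Substituting into each constraint:
  (1) -3(0) + 3(-3) = -9 ✓
  (2) -3 < -2 ✓
  (3) x² = (0)² = 0, and 0 < 16 ✓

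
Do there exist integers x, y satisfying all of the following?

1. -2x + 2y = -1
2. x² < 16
No

Even the single constraint (-2x + 2y = -1) is infeasible over the integers.

  - -2x + 2y = -1: every term on the left is divisible by 2, so the LHS ≡ 0 (mod 2), but the RHS -1 is not — no integer solution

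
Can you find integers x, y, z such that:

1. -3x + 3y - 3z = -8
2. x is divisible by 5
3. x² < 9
No

Even the single constraint (-3x + 3y - 3z = -8) is infeasible over the integers.

  - -3x + 3y - 3z = -8: every term on the left is divisible by 3, so the LHS ≡ 0 (mod 3), but the RHS -8 is not — no integer solution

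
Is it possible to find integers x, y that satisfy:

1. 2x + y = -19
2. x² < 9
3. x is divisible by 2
Yes

Take x = 0, y = -19. Substituting into each constraint:
  (1) 2(0) + (-19) = -19 ✓
  (2) x² = (0)² = 0, and 0 < 9 ✓
  (3) 0 = 2 × 0, remainder 0 ✓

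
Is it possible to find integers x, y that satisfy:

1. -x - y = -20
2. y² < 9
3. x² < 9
No

The full constraint system is jointly infeasible over the integers. Each constraint and what it forces:

  - -x - y = -20: is a linear equation tying the variables together
  - y² < 9: restricts y to |y| ≤ 2
  - x² < 9: restricts x to |x| ≤ 2

Range argument: with x ∈ [-2, 2], y ∈ [-2, 2], the left side of the equation is at least -4, but the right side is -20 < -4. No integer solution exists.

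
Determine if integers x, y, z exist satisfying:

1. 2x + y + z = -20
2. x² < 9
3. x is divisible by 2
Yes

Take x = 0, y = -20, z = 0. Substituting into each constraint:
  (1) 2(0) + (-20) + 0 = -20 ✓
  (2) x² = (0)² = 0, and 0 < 9 ✓
  (3) 0 = 2 × 0, remainder 0 ✓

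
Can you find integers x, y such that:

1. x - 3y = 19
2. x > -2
Yes

Take x = 1, y = -6. Substituting into each constraint:
  (1) 1 - 3(-6) = 19 ✓
  (2) 1 > -2 ✓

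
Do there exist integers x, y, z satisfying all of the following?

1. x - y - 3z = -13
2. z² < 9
Yes

Take x = 0, y = 13, z = 0. Substituting into each constraint:
  (1) 0 + (-13) - 3(0) = -13 ✓
  (2) z² = (0)² = 0, and 0 < 9 ✓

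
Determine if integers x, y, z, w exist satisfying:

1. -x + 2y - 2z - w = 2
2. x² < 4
Yes

Take x = 0, y = 1, z = 0, w = 0. Substituting into each constraint:
  (1) 0 + 2(1) - 2(0) + 0 = 2 ✓
  (2) x² = (0)² = 0, and 0 < 4 ✓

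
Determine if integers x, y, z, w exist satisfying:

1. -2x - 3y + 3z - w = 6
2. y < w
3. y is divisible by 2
Yes

Take x = 0, y = 0, z = 3, w = 3. Substituting into each constraint:
  (1) -2(0) - 3(0) + 3(3) + (-3) = 6 ✓
  (2) 0 < 3 ✓
  (3) 0 = 2 × 0, remainder 0 ✓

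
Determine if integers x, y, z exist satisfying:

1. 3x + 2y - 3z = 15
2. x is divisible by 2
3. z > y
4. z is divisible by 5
Yes

Take x = 4, y = -6, z = -5. Substituting into each constraint:
  (1) 3(4) + 2(-6) - 3(-5) = 15 ✓
  (2) 4 = 2 × 2, remainder 0 ✓
  (3) -5 > -6 ✓
  (4) -5 = 5 × -1, remainder 0 ✓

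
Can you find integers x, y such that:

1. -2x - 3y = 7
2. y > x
Yes

Take x = -5, y = 1. Substituting into each constraint:
  (1) -2(-5) - 3(1) = 7 ✓
  (2) 1 > -5 ✓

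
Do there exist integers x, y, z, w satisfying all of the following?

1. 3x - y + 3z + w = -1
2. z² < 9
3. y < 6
Yes

Take x = -1, y = 0, z = 0, w = 2. Substituting into each constraint:
  (1) 3(-1) + 0 + 3(0) + 2 = -1 ✓
  (2) z² = (0)² = 0, and 0 < 9 ✓
  (3) 0 < 6 ✓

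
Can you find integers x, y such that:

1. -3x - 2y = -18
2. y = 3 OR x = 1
Yes

Take x = 4, y = 3. Substituting into each constraint:
  (1) -3(4) - 2(3) = -18 ✓
  (2) y = 3, target 3 ✓ (first branch holds)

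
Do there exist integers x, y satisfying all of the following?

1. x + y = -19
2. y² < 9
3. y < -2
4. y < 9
No

A contradictory subset is {y² < 9, y < -2}. No integer assignment can satisfy these jointly:

  - y² < 9: restricts y to |y| ≤ 2
  - y < -2: bounds one variable relative to a constant

Direct contradiction: the bounds on y require y ≥ -2 and y ≤ -3 simultaneously, which is empty.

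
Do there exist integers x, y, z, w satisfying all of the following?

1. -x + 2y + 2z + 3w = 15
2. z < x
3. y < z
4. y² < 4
Yes

Take x = 1, y = -1, z = 0, w = 6. Substituting into each constraint:
  (1) (-1) + 2(-1) + 2(0) + 3(6) = 15 ✓
  (2) 0 < 1 ✓
  (3) -1 < 0 ✓
  (4) y² = (-1)² = 1, and 1 < 4 ✓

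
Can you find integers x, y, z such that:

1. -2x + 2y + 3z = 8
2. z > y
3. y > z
No

A contradictory subset is {z > y, y > z}. No integer assignment can satisfy these jointly:

  - z > y: bounds one variable relative to another variable
  - y > z: bounds one variable relative to another variable

Direct contradiction: z > y and y > z cannot both hold.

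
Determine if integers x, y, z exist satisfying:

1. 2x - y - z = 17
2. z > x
Yes

Take x = -1, y = -19, z = 0. Substituting into each constraint:
  (1) 2(-1) + 19 + 0 = 17 ✓
  (2) 0 > -1 ✓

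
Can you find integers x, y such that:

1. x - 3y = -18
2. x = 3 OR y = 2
Yes

Take x = 3, y = 7. Substituting into each constraint:
  (1) 3 - 3(7) = -18 ✓
  (2) x = 3, target 3 ✓ (first branch holds)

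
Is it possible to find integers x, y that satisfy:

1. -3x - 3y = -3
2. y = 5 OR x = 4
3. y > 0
Yes

Take x = -4, y = 5. Substituting into each constraint:
  (1) -3(-4) - 3(5) = -3 ✓
  (2) y = 5, target 5 ✓ (first branch holds)
  (3) 5 > 0 ✓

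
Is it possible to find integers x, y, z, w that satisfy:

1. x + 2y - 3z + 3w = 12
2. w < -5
Yes

Take x = 0, y = 15, z = 0, w = -6. Substituting into each constraint:
  (1) 0 + 2(15) - 3(0) + 3(-6) = 12 ✓
  (2) -6 < -5 ✓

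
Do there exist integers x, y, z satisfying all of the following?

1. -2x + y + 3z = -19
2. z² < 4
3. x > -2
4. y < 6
Yes

Take x = 11, y = 0, z = 1. Substituting into each constraint:
  (1) -2(11) + 0 + 3(1) = -19 ✓
  (2) z² = (1)² = 1, and 1 < 4 ✓
  (3) 11 > -2 ✓
  (4) 0 < 6 ✓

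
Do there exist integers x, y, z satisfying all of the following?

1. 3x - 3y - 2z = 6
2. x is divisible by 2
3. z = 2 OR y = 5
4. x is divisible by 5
No

A contradictory subset is {3x - 3y - 2z = 6, x is divisible by 2, z = 2 OR y = 5}. No integer assignment can satisfy these jointly:

  - 3x - 3y - 2z = 6: is a linear equation tying the variables together
  - x is divisible by 2: restricts x to multiples of 2
  - z = 2 OR y = 5: forces a choice: either z = 2 or y = 5

Split on the disjunction (z = 2 OR y = 5):
  • If z = 2: with z = 2, writing x = 2x', every remaining term of the linear equation is divisible by 3, so the left side is ≡ 0 (mod 3); but the right side 10 ≡ 1 (mod 3). No integers can satisfy it.
  • If y = 5: with y = 5, writing x = 2x', every remaining term of the linear equation is divisible by 2, so the left side is ≡ 0 (mod 2); but the right side 21 ≡ 1 (mod 2). No integers can satisfy it.
Both branches are infeasible, so the system has no integer solution.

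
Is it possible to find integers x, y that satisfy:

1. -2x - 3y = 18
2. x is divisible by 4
Yes

Take x = 0, y = -6. Substituting into each constraint:
  (1) -2(0) - 3(-6) = 18 ✓
  (2) 0 = 4 × 0, remainder 0 ✓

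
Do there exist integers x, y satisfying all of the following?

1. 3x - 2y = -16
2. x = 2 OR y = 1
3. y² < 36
No

The full constraint system is jointly infeasible over the integers. Each constraint and what it forces:

  - 3x - 2y = -16: is a linear equation tying the variables together
  - x = 2 OR y = 1: forces a choice: either x = 2 or y = 1
  - y² < 36: restricts y to |y| ≤ 5

Split on the disjunction (x = 2 OR y = 1):
  • If x = 2: the equation forces y = 11, but y² < 36 requires |y| ≤ 5.
  • If y = 1: with y = 1, every remaining term of the linear equation is divisible by 3, so the left side is ≡ 0 (mod 3); but the right side -14 ≡ 1 (mod 3). No integers can satisfy it.
Both branches are infeasible, so the system has no integer solution.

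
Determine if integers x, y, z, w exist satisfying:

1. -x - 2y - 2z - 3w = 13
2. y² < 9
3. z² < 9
Yes

Take x = 2, y = 0, z = 0, w = -5. Substituting into each constraint:
  (1) (-2) - 2(0) - 2(0) - 3(-5) = 13 ✓
  (2) y² = (0)² = 0, and 0 < 9 ✓
  (3) z² = (0)² = 0, and 0 < 9 ✓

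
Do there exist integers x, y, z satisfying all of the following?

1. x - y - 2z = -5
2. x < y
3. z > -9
Yes

Take x = 0, y = 1, z = 2. Substituting into each constraint:
  (1) 0 + (-1) - 2(2) = -5 ✓
  (2) 0 < 1 ✓
  (3) 2 > -9 ✓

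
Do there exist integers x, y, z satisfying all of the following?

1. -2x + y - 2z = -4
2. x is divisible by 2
Yes

Take x = 0, y = 0, z = 2. Substituting into each constraint:
  (1) -2(0) + 0 - 2(2) = -4 ✓
  (2) 0 = 2 × 0, remainder 0 ✓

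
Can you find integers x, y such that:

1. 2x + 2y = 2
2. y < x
Yes

Take x = 1, y = 0. Substituting into each constraint:
  (1) 2(1) + 2(0) = 2 ✓
  (2) 0 < 1 ✓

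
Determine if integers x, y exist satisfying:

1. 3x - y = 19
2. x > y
Yes

Take x = 9, y = 8. Substituting into each constraint:
  (1) 3(9) + (-8) = 19 ✓
  (2) 9 > 8 ✓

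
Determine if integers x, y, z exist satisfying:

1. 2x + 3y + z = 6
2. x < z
Yes

Take x = 0, y = 1, z = 3. Substituting into each constraint:
  (1) 2(0) + 3(1) + 3 = 6 ✓
  (2) 0 < 3 ✓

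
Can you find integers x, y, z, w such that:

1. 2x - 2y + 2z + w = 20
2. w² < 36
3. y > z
Yes

Take x = 11, y = 0, z = -1, w = 0. Substituting into each constraint:
  (1) 2(11) - 2(0) + 2(-1) + 0 = 20 ✓
  (2) w² = (0)² = 0, and 0 < 36 ✓
  (3) 0 > -1 ✓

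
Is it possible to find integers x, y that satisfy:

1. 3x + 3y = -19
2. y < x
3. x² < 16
No

Even the single constraint (3x + 3y = -19) is infeasible over the integers.

  - 3x + 3y = -19: every term on the left is divisible by 3, so the LHS ≡ 0 (mod 3), but the RHS -19 is not — no integer solution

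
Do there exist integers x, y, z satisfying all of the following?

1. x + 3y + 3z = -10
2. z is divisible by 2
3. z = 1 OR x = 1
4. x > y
No

A contradictory subset is {x + 3y + 3z = -10, z is divisible by 2, z = 1 OR x = 1}. No integer assignment can satisfy these jointly:

  - x + 3y + 3z = -10: is a linear equation tying the variables together
  - z is divisible by 2: restricts z to multiples of 2
  - z = 1 OR x = 1: forces a choice: either z = 1 or x = 1

Split on the disjunction (z = 1 OR x = 1):
  • If z = 1: this contradicts the divisibility constraint — 1 is not a multiple of 2.
  • If x = 1: with x = 1, writing z = 2z', every remaining term of the linear equation is divisible by 3, so the left side is ≡ 0 (mod 3); but the right side -11 ≡ 1 (mod 3). No integers can satisfy it.
Both branches are infeasible, so the system has no integer solution.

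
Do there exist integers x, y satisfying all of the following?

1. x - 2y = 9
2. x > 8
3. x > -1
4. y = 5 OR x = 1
Yes

Take x = 19, y = 5. Substituting into each constraint:
  (1) 19 - 2(5) = 9 ✓
  (2) 19 > 8 ✓
  (3) 19 > -1 ✓
  (4) y = 5, target 5 ✓ (first branch holds)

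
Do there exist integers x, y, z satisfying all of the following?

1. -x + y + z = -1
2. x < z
Yes

Take x = -1, y = -2, z = 0. Substituting into each constraint:
  (1) 1 + (-2) + 0 = -1 ✓
  (2) -1 < 0 ✓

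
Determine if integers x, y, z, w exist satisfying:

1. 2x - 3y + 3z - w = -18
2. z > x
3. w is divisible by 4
Yes

Take x = 0, y = 7, z = 1, w = 0. Substituting into each constraint:
  (1) 2(0) - 3(7) + 3(1) + 0 = -18 ✓
  (2) 1 > 0 ✓
  (3) 0 = 4 × 0, remainder 0 ✓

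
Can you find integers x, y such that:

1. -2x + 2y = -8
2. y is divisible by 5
Yes

Take x = 4, y = 0. Substituting into each constraint:
  (1) -2(4) + 2(0) = -8 ✓
  (2) 0 = 5 × 0, remainder 0 ✓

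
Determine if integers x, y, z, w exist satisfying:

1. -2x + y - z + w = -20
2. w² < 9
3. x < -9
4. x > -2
No

A contradictory subset is {x < -9, x > -2}. No integer assignment can satisfy these jointly:

  - x < -9: bounds one variable relative to a constant
  - x > -2: bounds one variable relative to a constant

Direct contradiction: the bounds on x require x ≥ -1 and x ≤ -10 simultaneously, which is empty.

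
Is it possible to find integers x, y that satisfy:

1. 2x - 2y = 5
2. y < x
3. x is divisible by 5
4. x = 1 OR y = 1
No

Even the single constraint (2x - 2y = 5) is infeasible over the integers.

  - 2x - 2y = 5: every term on the left is divisible by 2, so the LHS ≡ 0 (mod 2), but the RHS 5 is not — no integer solution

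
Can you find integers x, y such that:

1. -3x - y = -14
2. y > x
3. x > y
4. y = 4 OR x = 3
No

A contradictory subset is {y > x, x > y}. No integer assignment can satisfy these jointly:

  - y > x: bounds one variable relative to another variable
  - x > y: bounds one variable relative to another variable

Direct contradiction: y > x and x > y cannot both hold.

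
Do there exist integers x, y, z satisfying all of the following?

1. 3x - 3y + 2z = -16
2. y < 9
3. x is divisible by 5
Yes

Take x = 0, y = 0, z = -8. Substituting into each constraint:
  (1) 3(0) - 3(0) + 2(-8) = -16 ✓
  (2) 0 < 9 ✓
  (3) 0 = 5 × 0, remainder 0 ✓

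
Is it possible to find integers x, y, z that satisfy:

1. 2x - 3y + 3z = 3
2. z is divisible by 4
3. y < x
Yes

Take x = 0, y = -1, z = 0. Substituting into each constraint:
  (1) 2(0) - 3(-1) + 3(0) = 3 ✓
  (2) 0 = 4 × 0, remainder 0 ✓
  (3) -1 < 0 ✓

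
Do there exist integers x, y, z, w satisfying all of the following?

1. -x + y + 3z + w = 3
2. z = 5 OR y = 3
Yes

Take x = 0, y = 3, z = 0, w = 0. Substituting into each constraint:
  (1) 0 + 3 + 3(0) + 0 = 3 ✓
  (2) y = 3, target 3 ✓ (second branch holds)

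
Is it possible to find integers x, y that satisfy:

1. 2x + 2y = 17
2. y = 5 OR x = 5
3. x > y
No

Even the single constraint (2x + 2y = 17) is infeasible over the integers.

  - 2x + 2y = 17: every term on the left is divisible by 2, so the LHS ≡ 0 (mod 2), but the RHS 17 is not — no integer solution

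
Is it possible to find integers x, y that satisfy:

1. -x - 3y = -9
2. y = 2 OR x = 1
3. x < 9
Yes

Take x = 3, y = 2. Substituting into each constraint:
  (1) (-3) - 3(2) = -9 ✓
  (2) y = 2, target 2 ✓ (first branch holds)
  (3) 3 < 9 ✓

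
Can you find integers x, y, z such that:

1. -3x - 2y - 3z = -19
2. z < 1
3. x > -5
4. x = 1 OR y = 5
Yes

Take x = 3, y = 5, z = 0. Substituting into each constraint:
  (1) -3(3) - 2(5) - 3(0) = -19 ✓
  (2) 0 < 1 ✓
  (3) 3 > -5 ✓
  (4) y = 5, target 5 ✓ (second branch holds)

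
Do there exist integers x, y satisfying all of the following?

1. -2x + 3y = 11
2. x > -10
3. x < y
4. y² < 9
Yes

Take x = -7, y = -1. Substituting into each constraint:
  (1) -2(-7) + 3(-1) = 11 ✓
  (2) -7 > -10 ✓
  (3) -7 < -1 ✓
  (4) y² = (-1)² = 1, and 1 < 9 ✓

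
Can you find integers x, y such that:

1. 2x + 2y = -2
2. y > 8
Yes

Take x = -10, y = 9. Substituting into each constraint:
  (1) 2(-10) + 2(9) = -2 ✓
  (2) 9 > 8 ✓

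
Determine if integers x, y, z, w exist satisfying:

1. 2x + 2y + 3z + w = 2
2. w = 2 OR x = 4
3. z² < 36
Yes

Take x = 0, y = 0, z = 0, w = 2. Substituting into each constraint:
  (1) 2(0) + 2(0) + 3(0) + 2 = 2 ✓
  (2) w = 2, target 2 ✓ (first branch holds)
  (3) z² = (0)² = 0, and 0 < 36 ✓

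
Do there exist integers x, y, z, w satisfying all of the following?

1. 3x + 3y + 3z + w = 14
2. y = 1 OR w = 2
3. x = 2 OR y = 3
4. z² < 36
Yes

Take x = 0, y = 3, z = 1, w = 2. Substituting into each constraint:
  (1) 3(0) + 3(3) + 3(1) + 2 = 14 ✓
  (2) w = 2, target 2 ✓ (second branch holds)
  (3) y = 3, target 3 ✓ (second branch holds)
  (4) z² = (1)² = 1, and 1 < 36 ✓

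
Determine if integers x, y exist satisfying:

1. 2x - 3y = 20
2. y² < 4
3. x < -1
No

The full constraint system is jointly infeasible over the integers. Each constraint and what it forces:

  - 2x - 3y = 20: is a linear equation tying the variables together
  - y² < 4: restricts y to |y| ≤ 1
  - x < -1: bounds one variable relative to a constant

Range argument: with x ∈ [−∞, -2], y ∈ [-1, 1], the left side of the equation is at most -1, but the right side is 20 > -1. No integer solution exists.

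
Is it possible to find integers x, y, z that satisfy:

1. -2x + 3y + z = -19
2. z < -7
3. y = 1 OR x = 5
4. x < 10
Yes

Take x = 5, y = 0, z = -9. Substituting into each constraint:
  (1) -2(5) + 3(0) + (-9) = -19 ✓
  (2) -9 < -7 ✓
  (3) x = 5, target 5 ✓ (second branch holds)
  (4) 5 < 10 ✓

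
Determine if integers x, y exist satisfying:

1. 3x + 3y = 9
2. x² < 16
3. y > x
Yes

Take x = 1, y = 2. Substituting into each constraint:
  (1) 3(1) + 3(2) = 9 ✓
  (2) x² = (1)² = 1, and 1 < 16 ✓
  (3) 2 > 1 ✓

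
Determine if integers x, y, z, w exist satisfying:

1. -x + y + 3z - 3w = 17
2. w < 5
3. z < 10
Yes

Take x = -17, y = 0, z = 0, w = 0. Substituting into each constraint:
  (1) 17 + 0 + 3(0) - 3(0) = 17 ✓
  (2) 0 < 5 ✓
  (3) 0 < 10 ✓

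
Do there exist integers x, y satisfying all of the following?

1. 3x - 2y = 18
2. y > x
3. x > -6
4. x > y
No

A contradictory subset is {y > x, x > y}. No integer assignment can satisfy these jointly:

  - y > x: bounds one variable relative to another variable
  - x > y: bounds one variable relative to another variable

Direct contradiction: y > x and x > y cannot both hold.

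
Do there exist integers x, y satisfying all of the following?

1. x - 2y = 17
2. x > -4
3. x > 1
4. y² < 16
Yes

Take x = 17, y = 0. Substituting into each constraint:
  (1) 17 - 2(0) = 17 ✓
  (2) 17 > -4 ✓
  (3) 17 > 1 ✓
  (4) y² = (0)² = 0, and 0 < 16 ✓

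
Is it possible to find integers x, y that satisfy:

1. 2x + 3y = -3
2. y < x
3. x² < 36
Yes

Take x = 0, y = -1. Substituting into each constraint:
  (1) 2(0) + 3(-1) = -3 ✓
  (2) -1 < 0 ✓
  (3) x² = (0)² = 0, and 0 < 36 ✓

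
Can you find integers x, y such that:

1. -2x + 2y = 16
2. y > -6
Yes

Take x = 0, y = 8. Substituting into each constraint:
  (1) -2(0) + 2(8) = 16 ✓
  (2) 8 > -6 ✓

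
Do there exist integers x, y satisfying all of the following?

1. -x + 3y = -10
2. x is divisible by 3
No

The full constraint system is jointly infeasible over the integers. Each constraint and what it forces:

  - -x + 3y = -10: is a linear equation tying the variables together
  - x is divisible by 3: restricts x to multiples of 3

Modular obstruction: writing x = 3x', every remaining term of the linear equation is divisible by 3, so the left side is ≡ 0 (mod 3); but the right side -10 ≡ 2 (mod 3). No integers can satisfy it.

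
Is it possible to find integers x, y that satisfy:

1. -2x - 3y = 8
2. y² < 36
Yes

Take x = 2, y = -4. Substituting into each constraint:
  (1) -2(2) - 3(-4) = 8 ✓
  (2) y² = (-4)² = 16, and 16 < 36 ✓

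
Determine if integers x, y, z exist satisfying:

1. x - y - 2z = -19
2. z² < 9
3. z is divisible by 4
Yes

Take x = 0, y = 19, z = 0. Substituting into each constraint:
  (1) 0 + (-19) - 2(0) = -19 ✓
  (2) z² = (0)² = 0, and 0 < 9 ✓
  (3) 0 = 4 × 0, remainder 0 ✓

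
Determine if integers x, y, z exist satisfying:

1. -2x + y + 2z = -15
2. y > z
Yes

Take x = 8, y = 1, z = 0. Substituting into each constraint:
  (1) -2(8) + 1 + 2(0) = -15 ✓
  (2) 1 > 0 ✓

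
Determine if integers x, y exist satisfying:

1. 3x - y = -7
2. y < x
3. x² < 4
No

The full constraint system is jointly infeasible over the integers. Each constraint and what it forces:

  - 3x - y = -7: is a linear equation tying the variables together
  - y < x: bounds one variable relative to another variable
  - x² < 4: restricts x to |x| ≤ 1

Propagating the comparison: y < x and x ≤ 1 give y ≤ 0. Range argument: with x ∈ [-1, 1], y ∈ [−∞, 0], the left side of the equation is at least -3, but the right side is -7 < -3. No integer solution exists.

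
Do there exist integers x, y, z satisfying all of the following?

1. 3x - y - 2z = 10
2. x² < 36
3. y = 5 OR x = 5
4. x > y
Yes

Take x = 5, y = 3, z = 1. Substituting into each constraint:
  (1) 3(5) + (-3) - 2(1) = 10 ✓
  (2) x² = (5)² = 25, and 25 < 36 ✓
  (3) x = 5, target 5 ✓ (second branch holds)
  (4) 5 > 3 ✓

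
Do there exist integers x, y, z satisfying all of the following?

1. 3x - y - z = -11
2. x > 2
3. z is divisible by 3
Yes

Take x = 3, y = 20, z = 0. Substituting into each constraint:
  (1) 3(3) + (-20) + 0 = -11 ✓
  (2) 3 > 2 ✓
  (3) 0 = 3 × 0, remainder 0 ✓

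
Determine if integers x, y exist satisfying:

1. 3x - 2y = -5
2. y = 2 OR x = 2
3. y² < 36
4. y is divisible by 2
No

A contradictory subset is {3x - 2y = -5, y = 2 OR x = 2}. No integer assignment can satisfy these jointly:

  - 3x - 2y = -5: is a linear equation tying the variables together
  - y = 2 OR x = 2: forces a choice: either y = 2 or x = 2

Split on the disjunction (y = 2 OR x = 2):
  • If y = 2: with y = 2, every remaining term of the linear equation is divisible by 3, so the left side is ≡ 0 (mod 3); but the right side -1 ≡ 2 (mod 3). No integers can satisfy it.
  • If x = 2: with x = 2, every remaining term of the linear equation is divisible by 2, so the left side is ≡ 0 (mod 2); but the right side -11 ≡ 1 (mod 2). No integers can satisfy it.
Both branches are infeasible, so the system has no integer solution.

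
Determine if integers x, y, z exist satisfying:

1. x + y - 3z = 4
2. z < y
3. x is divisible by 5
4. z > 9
Yes

Take x = 0, y = 34, z = 10. Substituting into each constraint:
  (1) 0 + 34 - 3(10) = 4 ✓
  (2) 10 < 34 ✓
  (3) 0 = 5 × 0, remainder 0 ✓
  (4) 10 > 9 ✓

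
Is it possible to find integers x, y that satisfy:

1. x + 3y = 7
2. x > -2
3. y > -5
Yes

Take x = 7, y = 0. Substituting into each constraint:
  (1) 7 + 3(0) = 7 ✓
  (2) 7 > -2 ✓
  (3) 0 > -5 ✓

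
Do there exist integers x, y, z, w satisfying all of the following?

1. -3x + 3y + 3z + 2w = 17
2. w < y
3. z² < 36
Yes

Take x = -3, y = 2, z = 0, w = 1. Substituting into each constraint:
  (1) -3(-3) + 3(2) + 3(0) + 2(1) = 17 ✓
  (2) 1 < 2 ✓
  (3) z² = (0)² = 0, and 0 < 36 ✓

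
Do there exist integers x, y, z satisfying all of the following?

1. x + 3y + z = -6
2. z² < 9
Yes

Take x = 0, y = -2, z = 0. Substituting into each constraint:
  (1) 0 + 3(-2) + 0 = -6 ✓
  (2) z² = (0)² = 0, and 0 < 9 ✓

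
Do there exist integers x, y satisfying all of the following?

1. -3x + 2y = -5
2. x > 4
Yes

Take x = 5, y = 5. Substituting into each constraint:
  (1) -3(5) + 2(5) = -5 ✓
  (2) 5 > 4 ✓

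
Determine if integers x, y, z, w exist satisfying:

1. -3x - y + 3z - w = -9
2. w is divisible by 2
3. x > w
Yes

Take x = 1, y = 6, z = 0, w = 0. Substituting into each constraint:
  (1) -3(1) + (-6) + 3(0) + 0 = -9 ✓
  (2) 0 = 2 × 0, remainder 0 ✓
  (3) 1 > 0 ✓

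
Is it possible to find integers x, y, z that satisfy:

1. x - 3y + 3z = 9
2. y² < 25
Yes

Take x = 0, y = -3, z = 0. Substituting into each constraint:
  (1) 0 - 3(-3) + 3(0) = 9 ✓
  (2) y² = (-3)² = 9, and 9 < 25 ✓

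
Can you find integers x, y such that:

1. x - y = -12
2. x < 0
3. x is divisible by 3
Yes

Take x = -3, y = 9. Substituting into each constraint:
  (1) (-3) + (-9) = -12 ✓
  (2) -3 < 0 ✓
  (3) -3 = 3 × -1, remainder 0 ✓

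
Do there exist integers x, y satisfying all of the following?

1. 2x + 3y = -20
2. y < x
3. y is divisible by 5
Yes

Take x = 5, y = -10. Substituting into each constraint:
  (1) 2(5) + 3(-10) = -20 ✓
  (2) -10 < 5 ✓
  (3) -10 = 5 × -2, remainder 0 ✓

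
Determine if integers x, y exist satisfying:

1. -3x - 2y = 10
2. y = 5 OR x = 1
No

The full constraint system is jointly infeasible over the integers. Each constraint and what it forces:

  - -3x - 2y = 10: is a linear equation tying the variables together
  - y = 5 OR x = 1: forces a choice: either y = 5 or x = 1

Split on the disjunction (y = 5 OR x = 1):
  • If y = 5: with y = 5, every remaining term of the linear equation is divisible by 3, so the left side is ≡ 0 (mod 3); but the right side 20 ≡ 2 (mod 3). No integers can satisfy it.
  • If x = 1: with x = 1, every remaining term of the linear equation is divisible by 2, so the left side is ≡ 0 (mod 2); but the right side 13 ≡ 1 (mod 2). No integers can satisfy it.
Both branches are infeasible, so the system has no integer solution.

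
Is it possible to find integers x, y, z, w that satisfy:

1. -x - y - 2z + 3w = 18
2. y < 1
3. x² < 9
Yes

Take x = 0, y = 0, z = -9, w = 0. Substituting into each constraint:
  (1) 0 + 0 - 2(-9) + 3(0) = 18 ✓
  (2) 0 < 1 ✓
  (3) x² = (0)² = 0, and 0 < 9 ✓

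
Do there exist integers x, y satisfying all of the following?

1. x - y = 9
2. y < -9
Yes

Take x = -1, y = -10. Substituting into each constraint:
  (1) (-1) + 10 = 9 ✓
  (2) -10 < -9 ✓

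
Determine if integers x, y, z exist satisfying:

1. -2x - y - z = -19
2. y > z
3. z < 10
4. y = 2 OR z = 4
Yes

Take x = 8, y = 2, z = 1. Substituting into each constraint:
  (1) -2(8) + (-2) + (-1) = -19 ✓
  (2) 2 > 1 ✓
  (3) 1 < 10 ✓
  (4) y = 2, target 2 ✓ (first branch holds)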